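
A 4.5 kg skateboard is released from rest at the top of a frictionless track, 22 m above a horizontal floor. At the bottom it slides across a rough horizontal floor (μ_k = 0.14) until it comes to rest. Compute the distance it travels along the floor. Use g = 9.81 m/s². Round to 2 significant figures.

d = 160 m

Applying the work–energy principle:
At rest all PE has been dissipated by friction: mgh = μ_k m g d
d = h/μ_k = 22/0.14 = 157.1 m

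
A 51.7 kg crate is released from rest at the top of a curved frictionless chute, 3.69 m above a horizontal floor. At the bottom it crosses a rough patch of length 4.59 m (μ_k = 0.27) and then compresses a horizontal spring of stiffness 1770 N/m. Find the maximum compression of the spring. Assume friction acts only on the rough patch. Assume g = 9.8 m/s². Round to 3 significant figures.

Initial energy: E₁ = mgh = (51.7)(9.8)(3.69) = 1869.6 J
Friction removes W_f = μ_k mg d = (0.27)(51.7)(9.8)(4.59) = 627.9 J
Energy reaching the spring: E = 1869.6 − 627.9 = 1241.7 J
At max compression ½kx² = E ⇒ x = √(2E/k) = √(2 × 1241.7/1770) = 1.184 m

x = 1.18 m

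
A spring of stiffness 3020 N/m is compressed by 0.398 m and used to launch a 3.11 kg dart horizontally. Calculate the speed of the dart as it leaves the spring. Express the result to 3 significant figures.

Spring PE converts entirely to kinetic energy: ½kx² = ½mv²
v = x√(k/m) = 0.398 × √(3020/3.11) = 12.40 m/s

v = 12.4 m/s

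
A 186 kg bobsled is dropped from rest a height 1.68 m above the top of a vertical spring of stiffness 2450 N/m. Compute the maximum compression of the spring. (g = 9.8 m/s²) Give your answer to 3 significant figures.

x = 2.49 m

Take the reference level at the top of the uncompressed spring. At max compression the bobsled has fallen H + x and is momentarily at rest:
mg(H + x) = ½kx²
½(2450)x² − (186)(9.8)x − (186)(9.8)(1.68) = 0
1225x² − 1823x − 3062 = 0
x = [1823 + √(3.323e+06 + 1.5005e+07)]/(2 × 1225) = 2.491 m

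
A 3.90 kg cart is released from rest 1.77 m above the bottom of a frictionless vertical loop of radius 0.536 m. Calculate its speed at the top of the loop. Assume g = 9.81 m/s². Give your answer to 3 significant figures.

v = 3.70 m/s

Energy conservation: mgh = ½mv_top² + mg(2r)
v_top² = 2g(h − 2r) = 2(9.81)(1.77 − 1.072) = 13.69
v_top = 3.701 m/s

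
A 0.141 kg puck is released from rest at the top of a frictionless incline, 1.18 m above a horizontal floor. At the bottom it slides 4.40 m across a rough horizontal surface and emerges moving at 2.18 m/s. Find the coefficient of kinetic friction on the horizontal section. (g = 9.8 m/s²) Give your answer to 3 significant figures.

Energy bookkeeping (friction removes W_f = μ_k N d):
mgh = ½mv² + μ_k m g d
mgh = 1.6305 J; ½mv² = 0.33504 J
W_f = 1.6305 − 0.33504 = 1.295 J
μ_k = W_f/(mg·d) = 1.295/(1.382 × 4.40) = 0.2131

μ_k = 0.213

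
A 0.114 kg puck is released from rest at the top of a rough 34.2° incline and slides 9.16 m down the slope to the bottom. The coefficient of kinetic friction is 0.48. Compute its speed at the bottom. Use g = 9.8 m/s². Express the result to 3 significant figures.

Taking the bottom as reference, mgh = ½mv² + μ_k N L with h = L sinθ, N = mg cosθ:
mgh = mgL sinθ = (0.114)(9.8)(9.16)sin34.2° = 5.7521 J
W_f = μ_k mg cosθ · L = (0.48)(0.114)(9.8)cos34.2°·9.16 = 4.063 J
½mv² = 5.7521 − 4.063 = 1.6894 J
v = √(2 × 1.6894/0.114) = 5.444 m/s

v = 5.44 m/s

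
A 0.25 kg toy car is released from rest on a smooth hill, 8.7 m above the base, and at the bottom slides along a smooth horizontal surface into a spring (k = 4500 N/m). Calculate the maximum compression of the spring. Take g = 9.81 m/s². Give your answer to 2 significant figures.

x = 0.097 m

Energy conservation (no friction) from release to max compression: mgh = ½kx²
x = √(2mgh/k) = √(2 × 0.25 × 9.81 × 8.7 / 4500) = 0.09738 m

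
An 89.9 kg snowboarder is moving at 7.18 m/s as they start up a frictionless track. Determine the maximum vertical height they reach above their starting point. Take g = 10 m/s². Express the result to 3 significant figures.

h = 2.58 m

By energy conservation, ½mv² = mgh
h = v²/(2g) = 7.18²/(2 × 10) = 2.578 m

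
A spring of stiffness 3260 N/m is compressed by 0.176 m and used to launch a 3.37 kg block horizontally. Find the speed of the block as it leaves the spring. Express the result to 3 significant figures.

The block leaves the spring when the spring is at natural length, so ½kx² = ½mv²
v = x√(k/m) = 0.176 × √(3260/3.37) = 5.474 m/s

v = 5.47 m/s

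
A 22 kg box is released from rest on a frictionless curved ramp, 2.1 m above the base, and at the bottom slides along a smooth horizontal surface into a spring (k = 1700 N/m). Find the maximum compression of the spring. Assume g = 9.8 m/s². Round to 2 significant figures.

x = 0.73 m

Gravitational PE at the top equals spring PE at max compression: mgh = ½kx²
x = √(2mgh/k) = √(2 × 22 × 9.8 × 2.1 / 1700) = 0.7298 m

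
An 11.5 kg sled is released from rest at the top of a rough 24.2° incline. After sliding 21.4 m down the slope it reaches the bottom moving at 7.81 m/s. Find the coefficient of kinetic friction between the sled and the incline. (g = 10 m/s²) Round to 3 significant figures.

μ_k = 0.293

Energy balance down the incline: mg L sinθ − ½mv² = μ_k (mg cosθ) L
mgL sinθ = 1008.8 J; ½mv² = 350.73 J
W_f = 1008.8 − 350.73 = 658.1 J
μ_k = W_f/(mg cosθ · L) = 658.1/(104.9 × 21.4) = 0.2932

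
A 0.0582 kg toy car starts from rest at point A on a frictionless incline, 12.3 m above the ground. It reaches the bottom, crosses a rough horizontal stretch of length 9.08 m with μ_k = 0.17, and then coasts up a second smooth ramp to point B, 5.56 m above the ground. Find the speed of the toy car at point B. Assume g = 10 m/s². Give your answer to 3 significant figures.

Energy at A: mgh₁ = (0.0582)(10)(12.3) = 7.1586 J
Friction loss: W_f = μ_k mg d = 0.8984 J
At B: ½mv² + mgh₂ = mgh₁ − W_f
½mv² = 7.1586 − 0.8984 − 3.2359 = 3.0243 J
v = √(2 × 3.0243/0.0582) = 10.19 m/s

v = 10.2 m/s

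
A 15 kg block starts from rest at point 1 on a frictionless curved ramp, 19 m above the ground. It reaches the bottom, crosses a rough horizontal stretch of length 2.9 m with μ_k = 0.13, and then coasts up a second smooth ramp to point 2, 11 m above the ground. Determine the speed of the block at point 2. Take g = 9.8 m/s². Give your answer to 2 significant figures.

v = 12 m/s

Energy at 1: mgh₁ = (15)(9.8)(19) = 2793.0 J
Friction loss: W_f = μ_k mg d = 55.42 J
At 2: ½mv² + mgh₂ = mgh₁ − W_f
½mv² = 2793.0 − 55.42 − 1617.0 = 1120.6 J
v = √(2 × 1120.6/15) = 12.22 m/s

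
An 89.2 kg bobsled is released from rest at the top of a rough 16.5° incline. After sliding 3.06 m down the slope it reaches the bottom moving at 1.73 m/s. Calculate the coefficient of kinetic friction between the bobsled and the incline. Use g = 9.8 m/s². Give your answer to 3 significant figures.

μ_k = 0.244

Energy balance down the incline: mg L sinθ − ½mv² = μ_k (mg cosθ) L
mgL sinθ = 759.72 J; ½mv² = 133.48 J
W_f = 759.72 − 133.48 = 626.2 J
μ_k = W_f/(mg cosθ · L) = 626.2/(838.2 × 3.06) = 0.2442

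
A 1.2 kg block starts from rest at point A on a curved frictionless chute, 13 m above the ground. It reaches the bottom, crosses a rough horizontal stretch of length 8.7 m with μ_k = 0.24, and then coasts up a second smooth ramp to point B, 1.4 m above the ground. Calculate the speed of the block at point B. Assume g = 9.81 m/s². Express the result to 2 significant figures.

v = 14 m/s

Energy at A: mgh₁ = (1.2)(9.81)(13) = 153.04 J
Friction loss: W_f = μ_k mg d = 24.58 J
At B: ½mv² + mgh₂ = mgh₁ − W_f
½mv² = 153.04 − 24.58 − 16.481 = 111.98 J
v = √(2 × 111.98/1.2) = 13.66 m/s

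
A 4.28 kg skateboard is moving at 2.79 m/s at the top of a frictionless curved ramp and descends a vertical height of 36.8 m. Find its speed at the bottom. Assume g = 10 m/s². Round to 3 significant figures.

v = 27.3 m/s

Equating total energy at the two states: ½mv₀² + mgh = ½mv²
v² = v₀² + 2gh = (2.79)² + 2(10)(36.8) = 743.78
v = √743.78 = 27.27 m/s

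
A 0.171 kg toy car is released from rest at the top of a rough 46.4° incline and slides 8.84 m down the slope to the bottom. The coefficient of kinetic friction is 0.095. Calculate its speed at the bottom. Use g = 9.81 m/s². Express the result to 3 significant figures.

Work–energy: mg(L sinθ) − μ_k(mg cosθ)L = ½mv²
mgh = mgL sinθ = (0.171)(9.81)(8.84)sin46.4° = 10.739 J
W_f = μ_k mg cosθ · L = (0.095)(0.171)(9.81)cos46.4°·8.84 = 0.9715 J
½mv² = 10.739 − 0.9715 = 9.7674 J
v = √(2 × 9.7674/0.171) = 10.69 m/s

v = 10.7 m/s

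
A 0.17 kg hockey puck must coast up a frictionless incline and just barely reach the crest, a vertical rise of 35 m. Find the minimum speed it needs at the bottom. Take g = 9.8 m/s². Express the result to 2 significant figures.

v = 26 m/s

At the top it is momentarily at rest, so all KE converts to PE: ½mv² = mgh
v = √(2gh) = √(2 × 9.8 × 35) = 26.19 m/s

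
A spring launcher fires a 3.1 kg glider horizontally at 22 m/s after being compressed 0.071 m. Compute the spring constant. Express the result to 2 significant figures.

k = 300000 N/m

Spring PE at full compression equals KE at release: ½kx² = ½mv²
k = mv²/x² = (3.1)(22)²/(0.071)² = 297639 N/m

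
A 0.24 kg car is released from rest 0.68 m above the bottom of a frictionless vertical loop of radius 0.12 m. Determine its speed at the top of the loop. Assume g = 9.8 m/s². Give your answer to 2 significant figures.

v = 2.9 m/s

Energy conservation: mgh = ½mv_top² + mg(2r)
v_top² = 2g(h − 2r) = 2(9.8)(0.68 − 0.2400) = 8.624
v_top = 2.937 m/s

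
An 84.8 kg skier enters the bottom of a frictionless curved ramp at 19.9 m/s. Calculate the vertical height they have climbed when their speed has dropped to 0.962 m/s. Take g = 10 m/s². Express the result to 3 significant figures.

Energy balance between the two points: ½mv₁² = ½mv₂² + mgh
h = (v₁² − v₂²)/(2g) = (19.9² − 0.962²)/(2 × 10) = 19.75 m

h = 19.8 m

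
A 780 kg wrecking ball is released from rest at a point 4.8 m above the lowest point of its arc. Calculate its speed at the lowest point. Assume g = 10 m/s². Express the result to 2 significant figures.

Mechanical energy is conserved (no friction): mgh = ½mv²
v = √(2gh) = √(2 × 10 × 4.8) = √96.000 = 9.798 m/s

v = 9.8 m/s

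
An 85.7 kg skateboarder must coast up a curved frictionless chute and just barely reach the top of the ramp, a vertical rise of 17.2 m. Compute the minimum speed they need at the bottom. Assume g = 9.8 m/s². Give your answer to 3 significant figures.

At the top they are momentarily at rest, so all KE converts to PE: ½mv² = mgh
v = √(2gh) = √(2 × 9.8 × 17.2) = 18.36 m/s

v = 18.4 m/s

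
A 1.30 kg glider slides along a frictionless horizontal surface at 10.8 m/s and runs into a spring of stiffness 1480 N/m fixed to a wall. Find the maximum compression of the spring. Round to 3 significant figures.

x = 0.320 m

All KE is stored as spring PE at maximum compression: ½mv² = ½kx²
x = v√(m/k) = 10.8 × √(1.30/1480) = 0.3201 m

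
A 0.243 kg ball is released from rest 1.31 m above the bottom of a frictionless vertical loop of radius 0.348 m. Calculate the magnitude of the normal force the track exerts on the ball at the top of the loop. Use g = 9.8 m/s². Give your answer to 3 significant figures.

Energy from release to top (height 2r): mgh = ½mv_top² + mg(2r)
v_top² = 2g(h − 2r) = 2(9.8)(1.31 − 0.6960) = 12.034 m²/s²
At the top, both N and weight point toward the centre: N + mg = mv_top²/r
N = m(v_top²/r − g) = 0.243(12.034/0.348 − 9.8) = 6.022 N

N = 6.02 N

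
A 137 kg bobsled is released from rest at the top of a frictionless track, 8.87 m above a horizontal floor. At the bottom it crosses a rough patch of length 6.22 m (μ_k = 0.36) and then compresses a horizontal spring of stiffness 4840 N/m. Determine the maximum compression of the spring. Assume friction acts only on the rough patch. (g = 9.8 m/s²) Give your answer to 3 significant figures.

Initial energy: E₁ = mgh = (137)(9.8)(8.87) = 11909 J
Friction removes W_f = μ_k mg d = (0.36)(137)(9.8)(6.22) = 3006 J
Energy reaching the spring: E = 11909 − 3006 = 8902.5 J
At max compression ½kx² = E ⇒ x = √(2E/k) = √(2 × 8902.5/4840) = 1.918 m

x = 1.92 m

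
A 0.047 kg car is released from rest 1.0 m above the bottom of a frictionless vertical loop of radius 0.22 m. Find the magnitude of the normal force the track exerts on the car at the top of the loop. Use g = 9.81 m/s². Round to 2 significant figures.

Energy from release to top (height 2r): mgh = ½mv_top² + mg(2r)
v_top² = 2g(h − 2r) = 2(9.81)(1.0 − 0.4400) = 10.987 m²/s²
At the top, both N and weight point toward the centre: N + mg = mv_top²/r
N = m(v_top²/r − g) = 0.047(10.987/0.22 − 9.81) = 1.886 N

N = 1.9 N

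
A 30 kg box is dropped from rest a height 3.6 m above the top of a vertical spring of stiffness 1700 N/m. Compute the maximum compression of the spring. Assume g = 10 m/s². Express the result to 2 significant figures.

Take the reference level at the top of the uncompressed spring. At max compression the box has fallen H + x and is momentarily at rest:
mg(H + x) = ½kx²
½(1700)x² − (30)(10)x − (30)(10)(3.6) = 0
850.0x² − 300.0x − 1080 = 0
x = [300.0 + √(90000 + 3.6720e+06)]/(2 × 850.0) = 1.317 m

x = 1.3 m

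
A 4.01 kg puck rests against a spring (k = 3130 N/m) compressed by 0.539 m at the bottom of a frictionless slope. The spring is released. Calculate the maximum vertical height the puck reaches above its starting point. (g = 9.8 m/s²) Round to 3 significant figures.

h = 11.6 m

All spring PE becomes gravitational PE at the highest point: ½kx² = mgh
h = kx²/(2mg) = (3130)(0.539)²/(2 × 4.01 × 9.8) = 11.57 m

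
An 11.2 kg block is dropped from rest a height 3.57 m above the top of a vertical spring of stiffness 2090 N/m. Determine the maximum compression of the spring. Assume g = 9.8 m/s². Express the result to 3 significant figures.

x = 0.667 m

Take the reference level at the top of the uncompressed spring. At max compression the block has fallen H + x and is momentarily at rest:
mg(H + x) = ½kx²
½(2090)x² − (11.2)(9.8)x − (11.2)(9.8)(3.57) = 0
1045x² − 109.8x − 391.8 = 0
x = [109.8 + √(12047 + 1.6379e+06)]/(2 × 1045) = 0.6671 m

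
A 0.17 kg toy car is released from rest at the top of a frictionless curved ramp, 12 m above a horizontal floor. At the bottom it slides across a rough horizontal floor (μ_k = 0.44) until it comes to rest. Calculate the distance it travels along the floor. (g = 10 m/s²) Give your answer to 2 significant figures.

d = 27 m

Energy at the top = energy at the end + work done against friction:
At rest all PE has been dissipated by friction: mgh = μ_k m g d
d = h/μ_k = 12/0.44 = 27.27 m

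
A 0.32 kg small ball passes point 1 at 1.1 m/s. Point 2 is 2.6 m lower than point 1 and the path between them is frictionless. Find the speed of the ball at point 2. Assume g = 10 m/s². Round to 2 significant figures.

v = 7.3 m/s

Equating total energy at the two states: ½mv₀² + mgh = ½mv²
v² = v₀² + 2gh = (1.1)² + 2(10)(2.6) = 53.210
v = √53.210 = 7.295 m/s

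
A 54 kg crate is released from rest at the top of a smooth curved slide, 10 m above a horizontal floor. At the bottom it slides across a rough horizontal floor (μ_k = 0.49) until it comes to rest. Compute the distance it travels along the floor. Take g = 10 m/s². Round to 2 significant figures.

d = 20 m

Energy bookkeeping (friction removes W_f = μ_k N d):
At rest all PE has been dissipated by friction: mgh = μ_k m g d
d = h/μ_k = 10/0.49 = 20.41 m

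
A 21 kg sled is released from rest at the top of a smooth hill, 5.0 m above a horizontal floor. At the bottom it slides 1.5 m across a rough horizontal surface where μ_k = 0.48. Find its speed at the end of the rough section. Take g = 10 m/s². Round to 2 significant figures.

Applying the work–energy principle:
mgh = ½mv² + μ_k m g d
W_f = μ_k mg d = (0.48)(21)(10)(1.5) = 151.2 J
½mv² = mgh − W_f = 1050.0 − 151.2 = 898.80 J
v = √(2 × 898.80/21) = 9.252 m/s

v = 9.3 m/s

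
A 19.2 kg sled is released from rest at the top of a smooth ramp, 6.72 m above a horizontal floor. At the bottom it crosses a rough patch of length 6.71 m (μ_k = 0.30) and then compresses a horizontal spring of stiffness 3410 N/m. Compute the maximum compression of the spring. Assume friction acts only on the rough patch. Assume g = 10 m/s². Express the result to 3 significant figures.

Initial energy: E₁ = mgh = (19.2)(10)(6.72) = 1290.2 J
Friction removes W_f = μ_k mg d = (0.30)(19.2)(10)(6.71) = 386.5 J
Energy reaching the spring: E = 1290.2 − 386.5 = 903.74 J
At max compression ½kx² = E ⇒ x = √(2E/k) = √(2 × 903.74/3410) = 0.7280 m

x = 0.728 m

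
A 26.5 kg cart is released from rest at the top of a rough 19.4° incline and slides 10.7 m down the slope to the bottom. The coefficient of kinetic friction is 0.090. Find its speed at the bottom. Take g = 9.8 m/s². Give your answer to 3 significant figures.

Taking the bottom as reference, mgh = ½mv² + μ_k N L with h = L sinθ, N = mg cosθ:
mgh = mgL sinθ = (26.5)(9.8)(10.7)sin19.4° = 923.01 J
W_f = μ_k mg cosθ · L = (0.090)(26.5)(9.8)cos19.4°·10.7 = 235.9 J
½mv² = 923.01 − 235.9 = 687.11 J
v = √(2 × 687.11/26.5) = 7.201 m/s

v = 7.20 m/s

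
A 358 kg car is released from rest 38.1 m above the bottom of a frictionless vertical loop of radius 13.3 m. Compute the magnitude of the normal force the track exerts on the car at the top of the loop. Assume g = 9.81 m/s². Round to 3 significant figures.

Energy from release to top (height 2r): mgh = ½mv_top² + mg(2r)
v_top² = 2g(h − 2r) = 2(9.81)(38.1 − 26.60) = 225.63 m²/s²
At the top, both N and weight point toward the centre: N + mg = mv_top²/r
N = m(v_top²/r − g) = 358(225.63/13.3 − 9.81) = 2561 N

N = 2560 N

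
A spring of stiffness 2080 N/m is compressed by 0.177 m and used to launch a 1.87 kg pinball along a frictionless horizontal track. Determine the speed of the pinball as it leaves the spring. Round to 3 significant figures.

Spring PE converts entirely to kinetic energy: ½kx² = ½mv²
v = x√(k/m) = 0.177 × √(2080/1.87) = 5.903 m/s

v = 5.90 m/s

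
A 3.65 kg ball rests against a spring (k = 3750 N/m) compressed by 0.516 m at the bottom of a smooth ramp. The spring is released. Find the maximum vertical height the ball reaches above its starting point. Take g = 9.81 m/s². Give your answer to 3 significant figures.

h = 13.9 m

Energy conservation from release to the highest point: ½kx² = mgh
h = kx²/(2mg) = (3750)(0.516)²/(2 × 3.65 × 9.81) = 13.94 m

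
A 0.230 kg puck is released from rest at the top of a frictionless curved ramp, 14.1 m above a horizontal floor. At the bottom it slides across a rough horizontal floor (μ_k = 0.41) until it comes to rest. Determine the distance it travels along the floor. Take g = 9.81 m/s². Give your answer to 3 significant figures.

d = 34.4 m

Energy at the top = energy at the end + work done against friction:
At rest all PE has been dissipated by friction: mgh = μ_k m g d
d = h/μ_k = 14.1/0.41 = 34.39 m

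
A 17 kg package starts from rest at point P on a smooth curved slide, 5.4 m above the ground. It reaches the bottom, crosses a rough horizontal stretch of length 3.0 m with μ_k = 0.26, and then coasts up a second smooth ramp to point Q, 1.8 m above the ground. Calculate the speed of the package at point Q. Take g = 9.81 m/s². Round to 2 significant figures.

v = 7.4 m/s

Energy at P: mgh₁ = (17)(9.81)(5.4) = 900.56 J
Friction loss: W_f = μ_k mg d = 130.1 J
At Q: ½mv² + mgh₂ = mgh₁ − W_f
½mv² = 900.56 − 130.1 − 300.19 = 470.29 J
v = √(2 × 470.29/17) = 7.438 m/s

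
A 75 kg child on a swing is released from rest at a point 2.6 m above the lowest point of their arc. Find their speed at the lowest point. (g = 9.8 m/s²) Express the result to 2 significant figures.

v = 7.1 m/s

Mechanical energy is conserved (no friction): mgh = ½mv²
v = √(2gh) = √(2 × 9.8 × 2.6) = √50.960 = 7.139 m/s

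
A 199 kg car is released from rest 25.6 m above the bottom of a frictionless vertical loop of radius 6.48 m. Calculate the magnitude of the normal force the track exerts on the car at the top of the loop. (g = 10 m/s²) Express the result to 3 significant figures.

N = 5770 N

Energy from release to top (height 2r): mgh = ½mv_top² + mg(2r)
v_top² = 2g(h − 2r) = 2(10)(25.6 − 12.96) = 252.80 m²/s²
At the top, both N and weight point toward the centre: N + mg = mv_top²/r
N = m(v_top²/r − g) = 199(252.80/6.48 − 10) = 5773 N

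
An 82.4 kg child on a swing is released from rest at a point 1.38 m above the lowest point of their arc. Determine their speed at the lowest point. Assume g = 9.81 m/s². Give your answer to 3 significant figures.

v = 5.20 m/s

By conservation of mechanical energy, mgh = ½mv²
v = √(2gh) = √(2 × 9.81 × 1.38) = √27.076 = 5.203 m/s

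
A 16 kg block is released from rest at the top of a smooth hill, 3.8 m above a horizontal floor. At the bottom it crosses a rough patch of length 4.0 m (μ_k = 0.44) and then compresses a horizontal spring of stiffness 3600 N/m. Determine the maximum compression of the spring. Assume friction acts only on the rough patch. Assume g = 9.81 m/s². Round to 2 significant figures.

x = 0.42 m

Initial energy: E₁ = mgh = (16)(9.81)(3.8) = 596.45 J
Friction removes W_f = μ_k mg d = (0.44)(16)(9.81)(4.0) = 276.2 J
Energy reaching the spring: E = 596.45 − 276.2 = 320.20 J
At max compression ½kx² = E ⇒ x = √(2E/k) = √(2 × 320.20/3600) = 0.4218 m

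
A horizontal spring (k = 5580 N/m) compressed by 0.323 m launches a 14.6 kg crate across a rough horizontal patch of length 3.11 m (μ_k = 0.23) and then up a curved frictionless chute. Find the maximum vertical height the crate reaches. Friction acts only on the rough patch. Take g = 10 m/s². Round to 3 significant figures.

h = 1.28 m

Spring energy: E₀ = ½kx² = ½(5580)(0.323)² = 291.08 J
Friction: W_f = μ_k mg d = (0.23)(14.6)(10)(3.11) = 104.4 J
Energy at base of ramp: E = 291.08 − 104.4 = 186.64 J
At max height all remaining energy is PE: mgh = E ⇒ h = E/(mg) = 186.64/(14.6 × 10) = 1.278 m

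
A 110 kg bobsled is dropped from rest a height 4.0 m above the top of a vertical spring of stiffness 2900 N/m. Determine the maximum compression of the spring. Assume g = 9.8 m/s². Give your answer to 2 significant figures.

x = 2.1 m

Measuring PE from the top of the relaxed spring, at max compression the bobsled has dropped H + x with zero KE, so:
mg(H + x) = ½kx²
½(2900)x² − (110)(9.8)x − (110)(9.8)(4.0) = 0
1450x² − 1078x − 4312 = 0
x = [1078 + √(1.162e+06 + 2.5010e+07)]/(2 × 1450) = 2.136 m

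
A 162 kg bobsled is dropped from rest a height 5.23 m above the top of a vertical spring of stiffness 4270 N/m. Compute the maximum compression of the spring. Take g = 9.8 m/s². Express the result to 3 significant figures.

Let x be the compression. The total drop is H + x, and the bobsled is instantaneously at rest at max compression, so energy conservation gives:
mg(H + x) = ½kx²
½(4270)x² − (162)(9.8)x − (162)(9.8)(5.23) = 0
2135x² − 1588x − 8303 = 0
x = [1588 + √(2.520e+06 + 7.0909e+07)]/(2 × 2135) = 2.379 m

x = 2.38 m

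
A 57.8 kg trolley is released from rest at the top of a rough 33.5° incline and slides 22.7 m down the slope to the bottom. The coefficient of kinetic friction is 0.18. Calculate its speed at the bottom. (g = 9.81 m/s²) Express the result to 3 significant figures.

v = 13.4 m/s

Work–energy: mg(L sinθ) − μ_k(mg cosθ)L = ½mv²
mgh = mgL sinθ = (57.8)(9.81)(22.7)sin33.5° = 7104.2 J
W_f = μ_k mg cosθ · L = (0.18)(57.8)(9.81)cos33.5°·22.7 = 1932 J
½mv² = 7104.2 − 1932 = 5172.2 J
v = √(2 × 5172.2/57.8) = 13.38 m/s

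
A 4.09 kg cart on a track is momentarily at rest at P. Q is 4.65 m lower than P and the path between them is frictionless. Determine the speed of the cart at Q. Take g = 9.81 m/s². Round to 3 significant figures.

v = 9.55 m/s

Mechanical energy is conserved (no friction): mgh = ½mv²
The mass cancels from both sides.
v = √(2gh) = √(2 × 9.81 × 4.65) = √91.233 = 9.552 m/s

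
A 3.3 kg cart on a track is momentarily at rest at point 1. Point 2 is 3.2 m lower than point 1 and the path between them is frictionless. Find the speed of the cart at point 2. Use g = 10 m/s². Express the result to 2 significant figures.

By conservation of mechanical energy, mgh = ½mv²
v = √(2gh) = √(2 × 10 × 3.2) = √64.000 = 8.000 m/s

v = 8.0 m/s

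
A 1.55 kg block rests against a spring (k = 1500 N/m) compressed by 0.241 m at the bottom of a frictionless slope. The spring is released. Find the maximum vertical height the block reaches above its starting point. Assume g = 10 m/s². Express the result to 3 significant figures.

At maximum height the block is at rest, so ½kx² = mgh
h = kx²/(2mg) = (1500)(0.241)²/(2 × 1.55 × 10) = 2.810 m

h = 2.81 m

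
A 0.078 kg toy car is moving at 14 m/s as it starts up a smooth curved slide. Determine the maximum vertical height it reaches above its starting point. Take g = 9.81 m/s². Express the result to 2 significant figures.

Setting KE at the bottom equal to PE gained: ½mv² = mgh
h = v²/(2g) = 14²/(2 × 9.81) = 9.990 m

h = 10 m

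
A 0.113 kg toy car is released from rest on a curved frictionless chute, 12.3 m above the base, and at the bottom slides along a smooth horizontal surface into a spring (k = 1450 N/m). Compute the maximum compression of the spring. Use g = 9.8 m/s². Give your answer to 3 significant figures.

At max compression the car is momentarily at rest: mgh = ½kx²
x = √(2mgh/k) = √(2 × 0.113 × 9.8 × 12.3 / 1450) = 0.1371 m

x = 0.137 m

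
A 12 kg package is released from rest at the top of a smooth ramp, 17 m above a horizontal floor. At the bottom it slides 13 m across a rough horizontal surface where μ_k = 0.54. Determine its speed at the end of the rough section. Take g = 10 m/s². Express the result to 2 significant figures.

v = 14 m/s

Applying the work–energy principle:
mgh = ½mv² + μ_k m g d
W_f = μ_k mg d = (0.54)(12)(10)(13) = 842.4 J
½mv² = mgh − W_f = 2040.0 − 842.4 = 1197.6 J
v = √(2 × 1197.6/12) = 14.13 m/s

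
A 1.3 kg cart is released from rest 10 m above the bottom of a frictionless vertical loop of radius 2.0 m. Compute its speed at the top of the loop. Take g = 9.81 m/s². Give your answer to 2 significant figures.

Energy conservation: mgh = ½mv_top² + mg(2r)
v_top² = 2g(h − 2r) = 2(9.81)(10 − 4.000) = 117.7
v_top = 10.85 m/s

v = 11 m/s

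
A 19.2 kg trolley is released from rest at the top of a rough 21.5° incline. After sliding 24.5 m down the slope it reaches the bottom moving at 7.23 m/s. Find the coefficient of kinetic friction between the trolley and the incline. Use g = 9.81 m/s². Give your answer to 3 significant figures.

Energy balance down the incline: mg L sinθ − ½mv² = μ_k (mg cosθ) L
mgL sinθ = 1691.3 J; ½mv² = 501.82 J
W_f = 1691.3 − 501.82 = 1189 J
μ_k = W_f/(mg cosθ · L) = 1189/(175.2 × 24.5) = 0.2770

μ_k = 0.277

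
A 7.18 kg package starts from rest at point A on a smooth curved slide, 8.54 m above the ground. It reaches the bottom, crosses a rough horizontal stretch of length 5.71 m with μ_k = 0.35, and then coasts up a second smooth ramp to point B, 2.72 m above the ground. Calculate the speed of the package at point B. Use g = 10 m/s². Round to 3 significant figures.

v = 8.74 m/s

Energy at A: mgh₁ = (7.18)(10)(8.54) = 613.17 J
Friction loss: W_f = μ_k mg d = 143.5 J
At B: ½mv² + mgh₂ = mgh₁ − W_f
½mv² = 613.17 − 143.5 − 195.30 = 274.38 J
v = √(2 × 274.38/7.18) = 8.742 m/s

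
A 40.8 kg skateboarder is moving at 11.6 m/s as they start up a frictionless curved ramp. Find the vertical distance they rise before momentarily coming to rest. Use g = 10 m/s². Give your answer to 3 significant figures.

h = 6.73 m

By energy conservation, ½mv² = mgh
h = v²/(2g) = 11.6²/(2 × 10) = 6.728 m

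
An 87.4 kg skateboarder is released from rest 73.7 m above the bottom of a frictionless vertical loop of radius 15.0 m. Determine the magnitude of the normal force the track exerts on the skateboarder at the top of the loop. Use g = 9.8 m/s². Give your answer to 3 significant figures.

Energy from release to top (height 2r): mgh = ½mv_top² + mg(2r)
v_top² = 2g(h − 2r) = 2(9.8)(73.7 − 30.00) = 856.52 m²/s²
At the top, both N and weight point toward the centre: N + mg = mv_top²/r
N = m(v_top²/r − g) = 87.4(856.52/15.0 − 9.8) = 4134 N

N = 4130 N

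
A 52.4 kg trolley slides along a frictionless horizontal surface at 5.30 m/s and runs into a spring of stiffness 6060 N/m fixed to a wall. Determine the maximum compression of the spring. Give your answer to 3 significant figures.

Conservation of energy between contact and max compression: ½mv² = ½kx²
x = v√(m/k) = 5.30 × √(52.4/6060) = 0.4928 m

x = 0.493 m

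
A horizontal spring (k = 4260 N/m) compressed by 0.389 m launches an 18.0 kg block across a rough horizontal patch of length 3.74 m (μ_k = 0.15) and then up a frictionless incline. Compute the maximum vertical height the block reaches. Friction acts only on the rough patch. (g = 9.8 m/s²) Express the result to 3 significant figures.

Spring energy: E₀ = ½kx² = ½(4260)(0.389)² = 322.31 J
Friction: W_f = μ_k mg d = (0.15)(18.0)(9.8)(3.74) = 98.96 J
Energy at base of ramp: E = 322.31 − 98.96 = 223.35 J
At max height all remaining energy is PE: mgh = E ⇒ h = E/(mg) = 223.35/(18.0 × 9.8) = 1.266 m

h = 1.27 m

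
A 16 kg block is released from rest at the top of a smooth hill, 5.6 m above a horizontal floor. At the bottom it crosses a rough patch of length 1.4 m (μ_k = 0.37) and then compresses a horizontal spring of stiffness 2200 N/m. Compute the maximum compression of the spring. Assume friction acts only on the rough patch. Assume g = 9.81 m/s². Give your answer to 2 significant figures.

Initial energy: E₁ = mgh = (16)(9.81)(5.6) = 878.98 J
Friction removes W_f = μ_k mg d = (0.37)(16)(9.81)(1.4) = 81.31 J
Energy reaching the spring: E = 878.98 − 81.31 = 797.67 J
At max compression ½kx² = E ⇒ x = √(2E/k) = √(2 × 797.67/2200) = 0.8516 m

x = 0.85 m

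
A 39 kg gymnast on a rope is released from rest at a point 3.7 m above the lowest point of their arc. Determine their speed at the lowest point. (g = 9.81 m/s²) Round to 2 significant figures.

v = 8.5 m/s

Equating total energy at the two states: mgh = ½mv²
v = √(2gh) = √(2 × 9.81 × 3.7) = √72.594 = 8.520 m/s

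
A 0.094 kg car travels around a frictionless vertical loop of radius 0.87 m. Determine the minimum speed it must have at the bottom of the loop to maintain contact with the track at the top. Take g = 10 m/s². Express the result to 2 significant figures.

v = 6.6 m/s

At the top: mg = mv_top²/r ⇒ v_top² = gr = 8.700 m²/s²
Energy from bottom to top (height 2r): ½mv_bot² = ½mv_top² + mg(2r)
v_bot² = gr + 4gr = 5gr = 43.50
v_bot = √(5gr) = 6.595 m/s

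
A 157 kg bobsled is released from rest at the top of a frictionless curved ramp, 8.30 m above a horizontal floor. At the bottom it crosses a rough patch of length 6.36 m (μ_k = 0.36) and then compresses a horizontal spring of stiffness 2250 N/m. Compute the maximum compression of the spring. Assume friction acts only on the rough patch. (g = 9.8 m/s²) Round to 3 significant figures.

x = 2.87 m

Initial energy: E₁ = mgh = (157)(9.8)(8.30) = 12770 J
Friction removes W_f = μ_k mg d = (0.36)(157)(9.8)(6.36) = 3523 J
Energy reaching the spring: E = 12770 − 3523 = 9247.6 J
At max compression ½kx² = E ⇒ x = √(2E/k) = √(2 × 9247.6/2250) = 2.867 m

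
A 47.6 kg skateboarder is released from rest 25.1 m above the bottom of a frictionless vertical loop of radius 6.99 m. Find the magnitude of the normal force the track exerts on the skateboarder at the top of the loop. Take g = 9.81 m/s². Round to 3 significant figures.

Energy from release to top (height 2r): mgh = ½mv_top² + mg(2r)
v_top² = 2g(h − 2r) = 2(9.81)(25.1 − 13.98) = 218.17 m²/s²
At the top, both N and weight point toward the centre: N + mg = mv_top²/r
N = m(v_top²/r − g) = 47.6(218.17/6.99 − 9.81) = 1019 N

N = 1020 N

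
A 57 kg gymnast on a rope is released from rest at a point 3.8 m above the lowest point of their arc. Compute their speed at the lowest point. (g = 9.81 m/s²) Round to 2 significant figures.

v = 8.6 m/s

Mechanical energy is conserved (no friction): mgh = ½mv²
v = √(2gh) = √(2 × 9.81 × 3.8) = √74.556 = 8.635 m/s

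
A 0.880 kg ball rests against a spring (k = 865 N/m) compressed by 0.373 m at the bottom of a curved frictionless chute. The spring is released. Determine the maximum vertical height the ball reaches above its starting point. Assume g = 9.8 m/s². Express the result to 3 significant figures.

h = 6.98 m

All spring PE becomes gravitational PE at the highest point: ½kx² = mgh
h = kx²/(2mg) = (865)(0.373)²/(2 × 0.880 × 9.8) = 6.977 m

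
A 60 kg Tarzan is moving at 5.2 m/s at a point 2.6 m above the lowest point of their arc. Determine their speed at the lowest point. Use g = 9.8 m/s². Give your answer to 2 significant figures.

v = 8.8 m/s

Equating total energy at the two states: ½mv₀² + mgh = ½mv²
The mass cancels from both sides.
v² = v₀² + 2gh = (5.2)² + 2(9.8)(2.6) = 78.000
v = √78.000 = 8.832 m/s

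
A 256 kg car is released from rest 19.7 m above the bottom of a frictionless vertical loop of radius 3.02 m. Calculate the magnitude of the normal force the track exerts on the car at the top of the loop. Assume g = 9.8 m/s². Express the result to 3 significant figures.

Energy from release to top (height 2r): mgh = ½mv_top² + mg(2r)
v_top² = 2g(h − 2r) = 2(9.8)(19.7 − 6.040) = 267.74 m²/s²
At the top, both N and weight point toward the centre: N + mg = mv_top²/r
N = m(v_top²/r − g) = 256(267.74/3.02 − 9.8) = 20187 N

N = 20200 N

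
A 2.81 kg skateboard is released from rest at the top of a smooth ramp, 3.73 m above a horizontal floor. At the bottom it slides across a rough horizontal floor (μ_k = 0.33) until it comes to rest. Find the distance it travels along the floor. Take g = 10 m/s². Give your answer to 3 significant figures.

d = 11.3 m

Energy at the top = energy at the end + work done against friction:
At rest all PE has been dissipated by friction: mgh = μ_k m g d
d = h/μ_k = 3.73/0.33 = 11.30 m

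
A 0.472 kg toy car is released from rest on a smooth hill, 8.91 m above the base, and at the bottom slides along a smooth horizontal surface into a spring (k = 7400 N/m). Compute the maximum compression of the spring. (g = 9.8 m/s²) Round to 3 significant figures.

At max compression the car is momentarily at rest: mgh = ½kx²
x = √(2mgh/k) = √(2 × 0.472 × 9.8 × 8.91 / 7400) = 0.1055 m

x = 0.106 m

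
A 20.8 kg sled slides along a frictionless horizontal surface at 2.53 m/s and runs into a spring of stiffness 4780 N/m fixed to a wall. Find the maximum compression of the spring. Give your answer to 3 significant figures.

At max compression the sled is momentarily at rest: ½mv² = ½kx²
x = v√(m/k) = 2.53 × √(20.8/4780) = 0.1669 m

x = 0.167 m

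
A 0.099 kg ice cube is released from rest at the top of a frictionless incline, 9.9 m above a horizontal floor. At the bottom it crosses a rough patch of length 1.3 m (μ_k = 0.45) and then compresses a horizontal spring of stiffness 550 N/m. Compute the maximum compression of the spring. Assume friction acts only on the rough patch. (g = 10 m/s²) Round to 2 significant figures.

x = 0.18 m

Initial energy: E₁ = mgh = (0.099)(10)(9.9) = 9.8010 J
Friction removes W_f = μ_k mg d = (0.45)(0.099)(10)(1.3) = 0.5792 J
Energy reaching the spring: E = 9.8010 − 0.5792 = 9.2218 J
At max compression ½kx² = E ⇒ x = √(2E/k) = √(2 × 9.2218/550) = 0.1831 m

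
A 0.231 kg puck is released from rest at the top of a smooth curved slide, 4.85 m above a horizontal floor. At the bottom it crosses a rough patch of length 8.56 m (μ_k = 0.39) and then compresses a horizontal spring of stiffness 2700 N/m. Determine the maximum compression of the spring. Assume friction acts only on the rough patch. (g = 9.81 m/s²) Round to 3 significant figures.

x = 0.0504 m

Initial energy: E₁ = mgh = (0.231)(9.81)(4.85) = 10.991 J
Friction removes W_f = μ_k mg d = (0.39)(0.231)(9.81)(8.56) = 7.565 J
Energy reaching the spring: E = 10.991 − 7.565 = 3.4255 J
At max compression ½kx² = E ⇒ x = √(2E/k) = √(2 × 3.4255/2700) = 0.05037 m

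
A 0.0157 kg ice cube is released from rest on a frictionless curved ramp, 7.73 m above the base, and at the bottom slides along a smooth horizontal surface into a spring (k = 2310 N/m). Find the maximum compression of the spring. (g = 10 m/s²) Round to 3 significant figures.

x = 0.0324 m

Gravitational PE at the top equals spring PE at max compression: mgh = ½kx²
x = √(2mgh/k) = √(2 × 0.0157 × 10 × 7.73 / 2310) = 0.03242 m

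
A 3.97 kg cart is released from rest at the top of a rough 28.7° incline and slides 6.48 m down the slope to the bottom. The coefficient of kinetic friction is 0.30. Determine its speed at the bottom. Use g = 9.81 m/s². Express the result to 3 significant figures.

v = 5.25 m/s

Work–energy: mg(L sinθ) − μ_k(mg cosθ)L = ½mv²
mgh = mgL sinθ = (3.97)(9.81)(6.48)sin28.7° = 121.19 J
W_f = μ_k mg cosθ · L = (0.30)(3.97)(9.81)cos28.7°·6.48 = 66.41 J
½mv² = 121.19 − 66.41 = 54.784 J
v = √(2 × 54.784/3.97) = 5.253 m/s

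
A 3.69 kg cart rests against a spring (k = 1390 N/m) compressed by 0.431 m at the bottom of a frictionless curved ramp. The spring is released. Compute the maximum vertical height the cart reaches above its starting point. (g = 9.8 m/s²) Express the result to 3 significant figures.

h = 3.57 m

All spring PE becomes gravitational PE at the highest point: ½kx² = mgh
h = kx²/(2mg) = (1390)(0.431)²/(2 × 3.69 × 9.8) = 3.570 m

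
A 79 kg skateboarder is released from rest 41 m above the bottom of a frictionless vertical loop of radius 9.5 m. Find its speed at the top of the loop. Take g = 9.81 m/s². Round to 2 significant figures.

Energy conservation: mgh = ½mv_top² + mg(2r)
v_top² = 2g(h − 2r) = 2(9.81)(41 − 19.00) = 431.6
v_top = 20.78 m/s

v = 21 m/s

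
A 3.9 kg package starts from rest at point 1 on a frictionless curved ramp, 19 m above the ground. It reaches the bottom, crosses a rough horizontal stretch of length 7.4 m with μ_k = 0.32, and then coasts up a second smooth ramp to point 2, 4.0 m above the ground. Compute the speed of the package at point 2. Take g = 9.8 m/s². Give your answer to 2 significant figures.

Energy at 1: mgh₁ = (3.9)(9.8)(19) = 726.18 J
Friction loss: W_f = μ_k mg d = 90.50 J
At 2: ½mv² + mgh₂ = mgh₁ − W_f
½mv² = 726.18 − 90.50 − 152.88 = 482.80 J
v = √(2 × 482.80/3.9) = 15.73 m/s

v = 16 m/s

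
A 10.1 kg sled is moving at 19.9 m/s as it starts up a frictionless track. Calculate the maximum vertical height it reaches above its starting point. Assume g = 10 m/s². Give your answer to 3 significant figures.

h = 19.8 m

By energy conservation, ½mv² = mgh
h = v²/(2g) = 19.9²/(2 × 10) = 19.80 m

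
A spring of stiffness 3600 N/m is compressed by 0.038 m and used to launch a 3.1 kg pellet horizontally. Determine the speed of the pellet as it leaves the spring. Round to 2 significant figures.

v = 1.3 m/s

The pellet leaves the spring when the spring is at natural length, so ½kx² = ½mv²
v = x√(k/m) = 0.038 × √(3600/3.1) = 1.295 m/s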